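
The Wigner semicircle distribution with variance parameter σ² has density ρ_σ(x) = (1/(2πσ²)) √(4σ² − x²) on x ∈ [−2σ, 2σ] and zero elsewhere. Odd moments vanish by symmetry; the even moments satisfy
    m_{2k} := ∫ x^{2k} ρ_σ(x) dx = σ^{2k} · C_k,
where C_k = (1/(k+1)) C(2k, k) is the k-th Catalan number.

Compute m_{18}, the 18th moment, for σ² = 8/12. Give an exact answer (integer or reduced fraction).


By the scaled semicircle moment identity, m_{2k} = σ^{2k} · C_k with k = 9.
C_9 = (1/(k+1)) · C(2k, k) = (1/10) · C(18, 9) = (1/10) · 48620 = 4862.
σ^{2k} = (σ²)^k = (8/12)^9 = 512/19683.

Therefore m_{18} = σ^{18} · C_9 = (512/19683) · 4862 = 2489344/19683.


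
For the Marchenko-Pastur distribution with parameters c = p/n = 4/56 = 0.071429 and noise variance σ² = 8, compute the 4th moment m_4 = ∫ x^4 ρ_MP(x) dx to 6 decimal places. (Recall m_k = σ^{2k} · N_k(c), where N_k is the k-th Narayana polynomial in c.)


E[X⁴] = σ⁸ (1 + 6c + 6c² + c³) (fourth MP moment). With σ² = 8 (so σ⁸ = 4096) and c = 4/56 = 0.071429: E[X⁴] = 4096 · (1 + 6·0.071429 + 6·(0.071429)² + (0.071429)³) = 4096 · 1.459548.

So E[X^4] = 5978.309038.


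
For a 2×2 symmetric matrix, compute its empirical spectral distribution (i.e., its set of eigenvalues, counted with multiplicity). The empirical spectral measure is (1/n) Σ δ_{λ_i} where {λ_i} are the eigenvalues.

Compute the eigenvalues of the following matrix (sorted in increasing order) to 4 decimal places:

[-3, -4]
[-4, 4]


Since M is real symmetric, both eigenvalues are real; they are the roots of det(λI − M) = λ² − (tr M) λ + det M.
tr M = -3 + 4 = 1.
det M = (-3)·4 − (-4)² = -12 − 16 = -28.
Characteristic polynomial: λ² − λ − 28 = 0.
Discriminant Δ = (tr M)² − 4·det M = 1 − (-112) = 113; √Δ = 10.630146.
λ = (tr M ± √Δ)/2 = (1 ± 10.630146)/2, giving (tr M − √Δ)/2 = -4.8151 and (tr M + √Δ)/2 = 5.8151.

Eigenvalues sorted in increasing order: [-4.8151, 5.8151].


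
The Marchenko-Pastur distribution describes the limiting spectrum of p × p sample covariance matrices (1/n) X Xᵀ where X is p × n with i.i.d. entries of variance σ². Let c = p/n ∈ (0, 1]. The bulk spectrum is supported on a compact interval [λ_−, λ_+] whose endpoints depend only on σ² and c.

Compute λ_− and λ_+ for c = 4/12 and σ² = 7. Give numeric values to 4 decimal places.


c = 4/12 = 0.333333; √c = 0.577350.
λ_− = σ² (1 − √c)² = 7 · (1 − 0.577350)² = 7 · (0.422650)² = 1.250430.
λ_+ = σ² (1 + √c)² = 7 · (1 + 0.577350)² = 7 · (1.577350)² = 17.416237.

Rounded to 4 decimal places: λ_− ≈ 1.2504, λ_+ ≈ 17.4162.


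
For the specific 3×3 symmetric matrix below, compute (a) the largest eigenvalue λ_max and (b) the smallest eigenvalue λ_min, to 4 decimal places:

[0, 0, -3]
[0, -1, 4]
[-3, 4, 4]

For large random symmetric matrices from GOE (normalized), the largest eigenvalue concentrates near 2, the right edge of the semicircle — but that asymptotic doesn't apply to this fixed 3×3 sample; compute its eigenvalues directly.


Since M is real symmetric, all three eigenvalues are real; they are the roots of det(λI − M) = λ³ − (tr M) λ² + s λ − det M, where s is the sum of the principal 2×2 minors.
tr M = 0 + (-1) + 4 = 3.
s = (0·(-1) − 0²) + (0·4 − (-3)²) + ((-1)·4 − 4²) = 0 + (-9) + (-20) = -29.
det M (expand along row 1) = 0·(-20) − 0·12 + (-3)·(-3) = 9.
Characteristic polynomial: λ³ − 3λ² − 29λ − 9 = 0.
Substitute λ = y + (tr M)/3 = y + 1.000000 to remove the quadratic term: y³ + p·y + q = 0 with p = s − (tr M)²/3 = -32.000000 and q = −2(tr M)³/27 + (tr M)·s/3 − det M = -40.000000.
Three real roots ⇒ use the trigonometric (Viète) form: r = 2√(−p/3) = 6.531973, φ = arccos(3q/(p·r)) = arccos(0.574099) = 0.959293 rad.
y_k = r·cos(φ/3 − 2πk/3) for k = 0, 1, 2 gives y = 6.200864, -1.322241, -4.878623.
λ_k = y_k + 1.000000 gives λ = 7.2009, -0.3222, -3.8786 (check: the sum is 3.0000 = tr M).

Hence λ_max = 7.2009 and λ_min = -3.8786.


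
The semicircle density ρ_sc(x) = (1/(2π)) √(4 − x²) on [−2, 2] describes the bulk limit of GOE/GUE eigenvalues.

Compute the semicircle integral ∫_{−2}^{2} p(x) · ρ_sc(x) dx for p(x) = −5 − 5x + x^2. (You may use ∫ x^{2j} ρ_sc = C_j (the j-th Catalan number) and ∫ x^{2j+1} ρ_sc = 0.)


Write p(x) = Σ a_i x^i, split into monomials and integrate each against ρ_sc separately.
Using ∫ x^{2j} ρ_sc = C_j = (1/(j+1)) C(2j, j) (Catalan numbers) and ∫ x^{2j+1} ρ_sc = 0 (odd monomials vanish by symmetry):
  i = 0 (even): a_0 · C_{0} = -5 · 1 = -5
  i = 1 (odd): ∫ x^1 ρ_sc = 0 (vanishes)
  i = 2 (even): a_2 · C_{1} = 1 · 1 = 1

Summing the contributions: ∫_{−2}^{2} p(x) ρ_sc(x) dx = (-5) + 1 = -4.


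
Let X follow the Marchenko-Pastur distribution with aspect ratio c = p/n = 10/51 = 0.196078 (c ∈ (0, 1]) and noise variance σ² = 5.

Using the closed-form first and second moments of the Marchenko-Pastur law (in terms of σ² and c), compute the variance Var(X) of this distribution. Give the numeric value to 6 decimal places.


Recall the MP moments m_1 = E[X] = σ² and m_2 = E[X²] = σ⁴ (1 + c).
m_1 = E[X] = σ² = 5, so m_1² = 25.
m_2 = E[X²] = σ⁴ (1 + c) = 25 · (1 + 0.196078) = 25 · 1.196078 = 29.901961.
(Note m_2 − m_1² simplifies to c · σ⁴ = 0.196078 · 25.)

Var(X) = m_2 − m_1² = 29.901961 − 25 = 4.901961.


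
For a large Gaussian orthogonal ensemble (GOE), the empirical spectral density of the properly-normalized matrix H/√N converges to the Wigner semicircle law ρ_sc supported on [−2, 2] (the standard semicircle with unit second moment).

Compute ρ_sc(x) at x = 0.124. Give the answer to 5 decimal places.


ρ_sc(x) = (1/(2π)) √(4 − x²). With x = 0.124:
  4 − x² = 4 − (0.124)² = 4 − 0.015376 = 3.984624.
  √(4 − x²) = 1.996152.
  1/(2π) = 0.159155.
  ρ_sc(0.124) = 0.159155 · 1.996152 = 0.317698.

Rounded to 5 decimal places: ρ_sc(0.124) ≈ 0.31770.


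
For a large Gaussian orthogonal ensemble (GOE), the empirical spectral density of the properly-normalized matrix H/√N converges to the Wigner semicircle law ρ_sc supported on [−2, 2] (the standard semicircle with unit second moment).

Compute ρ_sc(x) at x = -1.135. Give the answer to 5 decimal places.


ρ_sc(x) = (1/(2π)) √(4 − x²). With x = -1.135:
  4 − x² = 4 − (-1.135)² = 4 − 1.288225 = 2.711775.
  √(4 − x²) = 1.646747.
  1/(2π) = 0.159155.
  ρ_sc(-1.135) = 0.159155 · 1.646747 = 0.262088.

Rounded to 5 decimal places: ρ_sc(-1.135) ≈ 0.26209.


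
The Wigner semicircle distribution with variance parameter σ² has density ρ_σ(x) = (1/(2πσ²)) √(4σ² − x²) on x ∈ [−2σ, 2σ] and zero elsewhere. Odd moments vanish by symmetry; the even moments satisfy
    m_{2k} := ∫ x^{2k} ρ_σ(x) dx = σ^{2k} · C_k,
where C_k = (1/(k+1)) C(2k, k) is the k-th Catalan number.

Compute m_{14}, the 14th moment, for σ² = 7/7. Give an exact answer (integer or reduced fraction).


By the scaled semicircle moment identity, m_{2k} = σ^{2k} · C_k with k = 7.
C_7 = (1/(k+1)) · C(2k, k) = (1/8) · C(14, 7) = (1/8) · 3432 = 429.
σ^{2k} = (σ²)^k = (7/7)^7 = 1.

Therefore m_{14} = σ^{14} · C_7 = 1 · 429 = 429.


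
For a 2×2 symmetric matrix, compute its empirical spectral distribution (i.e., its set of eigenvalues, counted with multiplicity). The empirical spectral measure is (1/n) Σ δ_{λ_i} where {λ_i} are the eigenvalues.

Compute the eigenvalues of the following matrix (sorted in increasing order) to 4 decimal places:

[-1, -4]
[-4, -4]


Since M is real symmetric, both eigenvalues are real; they are the roots of det(λI − M) = λ² − (tr M) λ + det M.
tr M = -1 + (-4) = -5.
det M = (-1)·(-4) − (-4)² = 4 − 16 = -12.
Characteristic polynomial: λ² + 5λ − 12 = 0.
Discriminant Δ = (tr M)² − 4·det M = 25 − (-48) = 73; √Δ = 8.544004.
λ = (tr M ± √Δ)/2 = (-5 ± 8.544004)/2, giving (tr M − √Δ)/2 = -6.7720 and (tr M + √Δ)/2 = 1.7720.

Eigenvalues sorted in increasing order: [-6.7720, 1.7720].


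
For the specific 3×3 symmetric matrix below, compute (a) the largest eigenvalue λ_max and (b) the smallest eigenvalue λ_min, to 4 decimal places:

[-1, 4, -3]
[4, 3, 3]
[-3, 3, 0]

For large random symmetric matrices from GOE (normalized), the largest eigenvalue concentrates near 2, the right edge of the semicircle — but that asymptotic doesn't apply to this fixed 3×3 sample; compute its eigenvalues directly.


Since M is real symmetric, all three eigenvalues are real; they are the roots of det(λI − M) = λ³ − (tr M) λ² + s λ − det M, where s is the sum of the principal 2×2 minors.
tr M = -1 + 3 + 0 = 2.
s = ((-1)·3 − 4²) + ((-1)·0 − (-3)²) + (3·0 − 3²) = -19 + (-9) + (-9) = -37.
det M (expand along row 1) = (-1)·(-9) − 4·9 + (-3)·21 = -90.
Characteristic polynomial: λ³ − 2λ² − 37λ + 90 = 0.
Substitute λ = y + (tr M)/3 = y + 0.666667 to remove the quadratic term: y³ + p·y + q = 0 with p = s − (tr M)²/3 = -38.333333 and q = −2(tr M)³/27 + (tr M)·s/3 − det M = 64.740741.
Three real roots ⇒ use the trigonometric (Viète) form: r = 2√(−p/3) = 7.149204, φ = arccos(3q/(p·r)) = arccos(-0.708704) = 2.358455 rad.
y_k = r·cos(φ/3 − 2πk/3) for k = 0, 1, 2 gives y = 5.051439, 1.855554, -6.906993.
λ_k = y_k + 0.666667 gives λ = 5.7181, 2.5222, -6.2403 (check: the sum is 2.0000 = tr M).

Hence λ_max = 5.7181 and λ_min = -6.2403.


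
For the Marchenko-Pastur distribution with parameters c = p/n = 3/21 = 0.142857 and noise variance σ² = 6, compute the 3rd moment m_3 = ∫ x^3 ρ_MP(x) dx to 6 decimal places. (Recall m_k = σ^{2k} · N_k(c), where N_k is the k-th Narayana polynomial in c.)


E[X³] = σ⁶ (1 + 3c + c²) (third MP moment). With σ² = 6 (so σ⁶ = 216) and c = 3/21 = 0.142857: E[X³] = 216 · (1 + 3·0.142857 + (0.142857)²) = 216 · 1.448980.

So E[X^3] = 312.979592.


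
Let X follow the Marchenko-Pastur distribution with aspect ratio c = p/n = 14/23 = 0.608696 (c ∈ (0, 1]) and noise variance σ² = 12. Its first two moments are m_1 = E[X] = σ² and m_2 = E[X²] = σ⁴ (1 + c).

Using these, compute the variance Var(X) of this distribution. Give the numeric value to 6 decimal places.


m_1 = E[X] = σ² = 12, so m_1² = 144.
m_2 = E[X²] = σ⁴ (1 + c) = 144 · (1 + 0.608696) = 144 · 1.608696 = 231.652174.
(Note m_2 − m_1² simplifies to c · σ⁴ = 0.608696 · 144.)

Var(X) = m_2 − m_1² = 231.652174 − 144 = 87.652174.


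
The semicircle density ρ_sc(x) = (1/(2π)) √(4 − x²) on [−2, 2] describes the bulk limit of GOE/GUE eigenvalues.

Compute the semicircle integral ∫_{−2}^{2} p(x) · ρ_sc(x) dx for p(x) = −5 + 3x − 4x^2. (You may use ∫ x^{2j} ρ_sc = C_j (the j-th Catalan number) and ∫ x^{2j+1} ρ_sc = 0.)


Write p(x) = Σ a_i x^i, split into monomials and integrate each against ρ_sc separately.
Using ∫ x^{2j} ρ_sc = C_j = (1/(j+1)) C(2j, j) (Catalan numbers) and ∫ x^{2j+1} ρ_sc = 0 (odd monomials vanish by symmetry):
  i = 0 (even): a_0 · C_{0} = -5 · 1 = -5
  i = 1 (odd): ∫ x^1 ρ_sc = 0 (vanishes)
  i = 2 (even): a_2 · C_{1} = -4 · 1 = -4

Summing the contributions: ∫_{−2}^{2} p(x) ρ_sc(x) dx = (-5) + (-4) = -9.


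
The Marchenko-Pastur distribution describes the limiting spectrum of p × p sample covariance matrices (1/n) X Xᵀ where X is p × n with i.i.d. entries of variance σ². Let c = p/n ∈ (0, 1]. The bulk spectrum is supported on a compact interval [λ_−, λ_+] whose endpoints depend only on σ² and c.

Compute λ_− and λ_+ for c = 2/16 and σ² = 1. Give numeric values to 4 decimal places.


c = 2/16 = 0.125000; √c = 0.353553.
λ_− = σ² (1 − √c)² = 1 · (1 − 0.353553)² = 1 · (0.646447)² = 0.417893.
λ_+ = σ² (1 + √c)² = 1 · (1 + 0.353553)² = 1 · (1.353553)² = 1.832107.

Rounded to 4 decimal places: λ_− ≈ 0.4179, λ_+ ≈ 1.8321.


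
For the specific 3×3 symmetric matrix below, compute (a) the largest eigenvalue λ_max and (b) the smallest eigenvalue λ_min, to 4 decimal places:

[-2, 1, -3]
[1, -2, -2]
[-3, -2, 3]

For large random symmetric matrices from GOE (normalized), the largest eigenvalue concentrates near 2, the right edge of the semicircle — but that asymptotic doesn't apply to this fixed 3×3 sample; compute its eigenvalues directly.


Since M is real symmetric, all three eigenvalues are real; they are the roots of det(λI − M) = λ³ − (tr M) λ² + s λ − det M, where s is the sum of the principal 2×2 minors.
tr M = -2 + (-2) + 3 = -1.
s = ((-2)·(-2) − 1²) + ((-2)·3 − (-3)²) + ((-2)·3 − (-2)²) = 3 + (-15) + (-10) = -22.
det M (expand along row 1) = (-2)·(-10) − 1·(-3) + (-3)·(-8) = 47.
Characteristic polynomial: λ³ + λ² − 22λ − 47 = 0.
Substitute λ = y + (tr M)/3 = y − 0.333333 to remove the quadratic term: y³ + p·y + q = 0 with p = s − (tr M)²/3 = -22.333333 and q = −2(tr M)³/27 + (tr M)·s/3 − det M = -39.592593.
Three real roots ⇒ use the trigonometric (Viète) form: r = 2√(−p/3) = 5.456902, φ = arccos(3q/(p·r)) = arccos(0.974620) = 0.225777 rad.
y_k = r·cos(φ/3 − 2πk/3) for k = 0, 1, 2 gives y = 5.441455, -2.365403, -3.076053.
λ_k = y_k − 0.333333 gives λ = 5.1081, -2.6987, -3.4094 (check: the sum is -1.0000 = tr M).

Hence λ_max = 5.1081 and λ_min = -3.4094.


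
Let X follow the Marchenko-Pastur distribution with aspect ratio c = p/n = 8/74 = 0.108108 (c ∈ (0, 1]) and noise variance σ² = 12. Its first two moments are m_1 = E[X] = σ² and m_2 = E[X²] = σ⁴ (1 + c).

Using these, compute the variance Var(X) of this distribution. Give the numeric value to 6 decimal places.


m_1 = E[X] = σ² = 12, so m_1² = 144.
m_2 = E[X²] = σ⁴ (1 + c) = 144 · (1 + 0.108108) = 144 · 1.108108 = 159.567568.
(Note m_2 − m_1² simplifies to c · σ⁴ = 0.108108 · 144.)

Var(X) = m_2 − m_1² = 159.567568 − 144 = 15.567568.


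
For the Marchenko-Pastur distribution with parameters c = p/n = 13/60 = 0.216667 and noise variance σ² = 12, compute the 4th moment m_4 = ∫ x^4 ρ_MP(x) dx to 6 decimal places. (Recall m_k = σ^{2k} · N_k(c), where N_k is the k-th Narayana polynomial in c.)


E[X⁴] = σ⁸ (1 + 6c + 6c² + c³) (fourth MP moment). With σ² = 12 (so σ⁸ = 20736) and c = 13/60 = 0.216667: E[X⁴] = 20736 · (1 + 6·0.216667 + 6·(0.216667)² + (0.216667)³) = 20736 · 2.591838.

So E[X^4] = 53744.352000.


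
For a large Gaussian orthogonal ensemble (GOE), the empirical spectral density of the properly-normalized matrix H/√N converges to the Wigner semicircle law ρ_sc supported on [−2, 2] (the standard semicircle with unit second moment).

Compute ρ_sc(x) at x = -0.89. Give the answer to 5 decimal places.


ρ_sc(x) = (1/(2π)) √(4 − x²). With x = -0.89:
  4 − x² = 4 − (-0.89)² = 4 − 0.792100 = 3.207900.
  √(4 − x²) = 1.791061.
  1/(2π) = 0.159155.
  ρ_sc(-0.89) = 0.159155 · 1.791061 = 0.285056.

Rounded to 5 decimal places: ρ_sc(-0.89) ≈ 0.28506.


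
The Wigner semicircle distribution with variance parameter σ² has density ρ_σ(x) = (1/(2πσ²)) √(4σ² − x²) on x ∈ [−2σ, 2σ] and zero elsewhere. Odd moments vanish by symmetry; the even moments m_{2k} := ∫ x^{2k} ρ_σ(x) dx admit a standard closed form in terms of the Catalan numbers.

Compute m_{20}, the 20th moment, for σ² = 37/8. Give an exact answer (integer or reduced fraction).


By the scaled semicircle moment identity, m_{2k} = σ^{2k} · C_k with k = 10.
C_10 = (1/(k+1)) · C(2k, k) = (1/11) · C(20, 10) = (1/11) · 184756 = 16796.
σ^{2k} = (σ²)^k = (37/8)^10 = 4808584372417849/1073741824.

Therefore m_{20} = σ^{20} · C_10 = (4808584372417849/1073741824) · 16796 = 20191245779782547951/268435456.


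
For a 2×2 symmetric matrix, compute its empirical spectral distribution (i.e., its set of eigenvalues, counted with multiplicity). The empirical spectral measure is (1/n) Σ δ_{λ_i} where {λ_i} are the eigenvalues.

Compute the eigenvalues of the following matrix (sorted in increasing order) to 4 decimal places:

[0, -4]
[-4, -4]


Since M is real symmetric, both eigenvalues are real; they are the roots of det(λI − M) = λ² − (tr M) λ + det M.
tr M = 0 + (-4) = -4.
det M = 0·(-4) − (-4)² = 0 − 16 = -16.
Characteristic polynomial: λ² + 4λ − 16 = 0.
Discriminant Δ = (tr M)² − 4·det M = 16 − (-64) = 80; √Δ = 8.944272.
λ = (tr M ± √Δ)/2 = (-4 ± 8.944272)/2, giving (tr M − √Δ)/2 = -6.4721 and (tr M + √Δ)/2 = 2.4721.

Eigenvalues sorted in increasing order: [-6.4721, 2.4721].


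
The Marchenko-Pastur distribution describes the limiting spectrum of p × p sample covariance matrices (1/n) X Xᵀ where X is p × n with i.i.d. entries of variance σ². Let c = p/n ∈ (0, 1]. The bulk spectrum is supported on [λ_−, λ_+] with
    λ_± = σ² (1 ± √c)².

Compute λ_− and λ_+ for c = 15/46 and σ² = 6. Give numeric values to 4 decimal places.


c = 15/46 = 0.326087; √c = 0.571040.
λ_− = σ² (1 − √c)² = 6 · (1 − 0.571040)² = 6 · (0.428960)² = 1.104039.
λ_+ = σ² (1 + √c)² = 6 · (1 + 0.571040)² = 6 · (1.571040)² = 14.809005.

Rounded to 4 decimal places: λ_− ≈ 1.1040, λ_+ ≈ 14.8090.


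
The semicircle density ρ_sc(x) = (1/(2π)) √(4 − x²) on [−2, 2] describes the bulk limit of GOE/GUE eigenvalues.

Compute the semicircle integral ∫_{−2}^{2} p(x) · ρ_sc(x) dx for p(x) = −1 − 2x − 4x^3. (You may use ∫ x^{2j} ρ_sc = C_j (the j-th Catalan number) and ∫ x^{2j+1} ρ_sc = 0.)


Write p(x) = Σ a_i x^i, split into monomials and integrate each against ρ_sc separately.
Using ∫ x^{2j} ρ_sc = C_j = (1/(j+1)) C(2j, j) (Catalan numbers) and ∫ x^{2j+1} ρ_sc = 0 (odd monomials vanish by symmetry):
  i = 0 (even): a_0 · C_{0} = -1 · 1 = -1
  i = 1 (odd): ∫ x^1 ρ_sc = 0 (vanishes)
  i = 3 (odd): ∫ x^3 ρ_sc = 0 (vanishes)

Summing the contributions: ∫_{−2}^{2} p(x) ρ_sc(x) dx = -1.


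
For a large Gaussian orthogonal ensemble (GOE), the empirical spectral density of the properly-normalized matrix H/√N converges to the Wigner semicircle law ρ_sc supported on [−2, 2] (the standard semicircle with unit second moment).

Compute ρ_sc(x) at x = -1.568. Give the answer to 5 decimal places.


ρ_sc(x) = (1/(2π)) √(4 − x²). With x = -1.568:
  4 − x² = 4 − (-1.568)² = 4 − 2.458624 = 1.541376.
  √(4 − x²) = 1.241522.
  1/(2π) = 0.159155.
  ρ_sc(-1.568) = 0.159155 · 1.241522 = 0.197594.

Rounded to 5 decimal places: ρ_sc(-1.568) ≈ 0.19759.


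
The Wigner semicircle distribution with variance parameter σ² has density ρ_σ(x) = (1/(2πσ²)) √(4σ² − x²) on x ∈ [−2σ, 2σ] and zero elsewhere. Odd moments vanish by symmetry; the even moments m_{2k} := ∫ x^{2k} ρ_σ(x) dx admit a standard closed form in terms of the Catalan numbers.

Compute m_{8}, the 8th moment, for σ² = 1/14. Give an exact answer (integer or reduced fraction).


By the scaled semicircle moment identity, m_{2k} = σ^{2k} · C_k with k = 4.
C_4 = (1/(k+1)) · C(2k, k) = (1/5) · C(8, 4) = (1/5) · 70 = 14.
σ^{2k} = (σ²)^k = (1/14)^4 = 1/38416.

Therefore m_{8} = σ^{8} · C_4 = (1/38416) · 14 = 1/2744.


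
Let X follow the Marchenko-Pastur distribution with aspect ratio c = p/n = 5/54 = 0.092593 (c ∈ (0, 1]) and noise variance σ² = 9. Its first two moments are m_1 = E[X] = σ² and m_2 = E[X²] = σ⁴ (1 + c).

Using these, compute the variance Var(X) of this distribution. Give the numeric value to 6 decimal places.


m_1 = E[X] = σ² = 9, so m_1² = 81.
m_2 = E[X²] = σ⁴ (1 + c) = 81 · (1 + 0.092593) = 81 · 1.092593 = 88.500000.
(Note m_2 − m_1² simplifies to c · σ⁴ = 0.092593 · 81.)

Var(X) = m_2 − m_1² = 88.500000 − 81 = 7.500000.


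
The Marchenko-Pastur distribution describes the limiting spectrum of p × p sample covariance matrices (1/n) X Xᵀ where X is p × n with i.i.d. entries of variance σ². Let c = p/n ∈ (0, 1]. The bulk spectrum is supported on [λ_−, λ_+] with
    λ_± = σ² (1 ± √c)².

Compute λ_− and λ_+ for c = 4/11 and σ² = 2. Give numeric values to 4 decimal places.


c = 4/11 = 0.363636; √c = 0.603023.
λ_− = σ² (1 − √c)² = 2 · (1 − 0.603023)² = 2 · (0.396977)² = 0.315182.
λ_+ = σ² (1 + √c)² = 2 · (1 + 0.603023)² = 2 · (1.603023)² = 5.139363.

Rounded to 4 decimal places: λ_− ≈ 0.3152, λ_+ ≈ 5.1394.


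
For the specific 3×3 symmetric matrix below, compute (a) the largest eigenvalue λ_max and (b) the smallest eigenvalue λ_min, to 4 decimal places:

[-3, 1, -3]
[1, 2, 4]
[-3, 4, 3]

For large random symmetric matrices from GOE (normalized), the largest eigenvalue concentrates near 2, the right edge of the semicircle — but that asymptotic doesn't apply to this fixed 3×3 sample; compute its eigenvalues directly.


Since M is real symmetric, all three eigenvalues are real; they are the roots of det(λI − M) = λ³ − (tr M) λ² + s λ − det M, where s is the sum of the principal 2×2 minors.
tr M = -3 + 2 + 3 = 2.
s = ((-3)·2 − 1²) + ((-3)·3 − (-3)²) + (2·3 − 4²) = -7 + (-18) + (-10) = -35.
det M (expand along row 1) = (-3)·(-10) − 1·15 + (-3)·10 = -15.
Characteristic polynomial: λ³ − 2λ² − 35λ + 15 = 0.
Substitute λ = y + (tr M)/3 = y + 0.666667 to remove the quadratic term: y³ + p·y + q = 0 with p = s − (tr M)²/3 = -36.333333 and q = −2(tr M)³/27 + (tr M)·s/3 − det M = -8.925926.
Three real roots ⇒ use the trigonometric (Viète) form: r = 2√(−p/3) = 6.960204, φ = arccos(3q/(p·r)) = arccos(0.105888) = 1.464709 rad.
y_k = r·cos(φ/3 − 2πk/3) for k = 0, 1, 2 gives y = 6.146984, -0.246078, -5.900906.
λ_k = y_k + 0.666667 gives λ = 6.8137, 0.4206, -5.2342 (check: the sum is 2.0000 = tr M).

Hence λ_max = 6.8137 and λ_min = -5.2342.


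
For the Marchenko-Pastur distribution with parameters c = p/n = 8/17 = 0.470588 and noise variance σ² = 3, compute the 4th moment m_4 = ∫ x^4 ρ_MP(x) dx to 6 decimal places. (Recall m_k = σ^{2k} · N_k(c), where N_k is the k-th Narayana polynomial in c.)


E[X⁴] = σ⁸ (1 + 6c + 6c² + c³) (fourth MP moment). With σ² = 3 (so σ⁸ = 81) and c = 8/17 = 0.470588: E[X⁴] = 81 · (1 + 6·0.470588 + 6·(0.470588)² + (0.470588)³) = 81 · 5.256462.

So E[X^4] = 425.773458.


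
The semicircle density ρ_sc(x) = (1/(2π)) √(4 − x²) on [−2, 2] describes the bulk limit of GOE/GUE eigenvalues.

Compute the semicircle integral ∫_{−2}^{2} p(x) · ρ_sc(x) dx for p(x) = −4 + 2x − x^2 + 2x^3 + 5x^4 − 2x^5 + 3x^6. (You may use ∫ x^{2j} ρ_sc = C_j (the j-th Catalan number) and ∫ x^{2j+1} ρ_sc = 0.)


Write p(x) = Σ a_i x^i, split into monomials and integrate each against ρ_sc separately.
Using ∫ x^{2j} ρ_sc = C_j = (1/(j+1)) C(2j, j) (Catalan numbers) and ∫ x^{2j+1} ρ_sc = 0 (odd monomials vanish by symmetry):
  i = 0 (even): a_0 · C_{0} = -4 · 1 = -4
  i = 1 (odd): ∫ x^1 ρ_sc = 0 (vanishes)
  i = 2 (even): a_2 · C_{1} = -1 · 1 = -1
  i = 3 (odd): ∫ x^3 ρ_sc = 0 (vanishes)
  i = 4 (even): a_4 · C_{2} = 5 · 2 = 10
  i = 5 (odd): ∫ x^5 ρ_sc = 0 (vanishes)
  i = 6 (even): a_6 · C_{3} = 3 · 5 = 15

Summing the contributions: ∫_{−2}^{2} p(x) ρ_sc(x) dx = (-4) + (-1) + 10 + 15 = 20.


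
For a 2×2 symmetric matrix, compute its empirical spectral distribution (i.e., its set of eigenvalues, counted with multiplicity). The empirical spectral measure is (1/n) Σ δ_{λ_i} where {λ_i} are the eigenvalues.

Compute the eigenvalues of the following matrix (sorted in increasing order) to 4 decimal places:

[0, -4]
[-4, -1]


Since M is real symmetric, both eigenvalues are real; they are the roots of det(λI − M) = λ² − (tr M) λ + det M.
tr M = 0 + (-1) = -1.
det M = 0·(-1) − (-4)² = 0 − 16 = -16.
Characteristic polynomial: λ² + λ − 16 = 0.
Discriminant Δ = (tr M)² − 4·det M = 1 − (-64) = 65; √Δ = 8.062258.
λ = (tr M ± √Δ)/2 = (-1 ± 8.062258)/2, giving (tr M − √Δ)/2 = -4.5311 and (tr M + √Δ)/2 = 3.5311.

Eigenvalues sorted in increasing order: [-4.5311, 3.5311].


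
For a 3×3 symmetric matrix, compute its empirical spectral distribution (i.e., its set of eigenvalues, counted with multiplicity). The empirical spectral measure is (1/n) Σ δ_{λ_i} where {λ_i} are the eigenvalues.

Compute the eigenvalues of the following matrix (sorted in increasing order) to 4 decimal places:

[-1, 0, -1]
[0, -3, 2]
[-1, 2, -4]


Since M is real symmetric, all three eigenvalues are real; they are the roots of det(λI − M) = λ³ − (tr M) λ² + s λ − det M, where s is the sum of the principal 2×2 minors.
tr M = -1 + (-3) + (-4) = -8.
s = ((-1)·(-3) − 0²) + ((-1)·(-4) − (-1)²) + ((-3)·(-4) − 2²) = 3 + 3 + 8 = 14.
det M (expand along row 1) = (-1)·8 − 0·2 + (-1)·(-3) = -5.
Characteristic polynomial: λ³ + 8λ² + 14λ + 5 = 0.
Substitute λ = y + (tr M)/3 = y − 2.666667 to remove the quadratic term: y³ + p·y + q = 0 with p = s − (tr M)²/3 = -7.333333 and q = −2(tr M)³/27 + (tr M)·s/3 − det M = 5.592593.
Three real roots ⇒ use the trigonometric (Viète) form: r = 2√(−p/3) = 3.126944, φ = arccos(3q/(p·r)) = arccos(-0.731666) = 2.391559 rad.
y_k = r·cos(φ/3 − 2πk/3) for k = 0, 1, 2 gives y = 2.184865, 0.844861, -3.029726.
λ_k = y_k − 2.666667 gives λ = -0.4818, -1.8218, -5.6964 (check: the sum is -8.0000 = tr M).

Eigenvalues sorted in increasing order: [-5.6964, -1.8218, -0.4818].


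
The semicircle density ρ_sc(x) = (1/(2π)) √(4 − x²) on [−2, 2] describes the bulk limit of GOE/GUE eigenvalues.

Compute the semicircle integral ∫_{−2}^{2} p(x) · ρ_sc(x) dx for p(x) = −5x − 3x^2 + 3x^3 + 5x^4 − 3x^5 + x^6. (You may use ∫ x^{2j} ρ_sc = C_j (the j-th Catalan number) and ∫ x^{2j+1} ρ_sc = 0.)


Write p(x) = Σ a_i x^i, split into monomials and integrate each against ρ_sc separately.
Using ∫ x^{2j} ρ_sc = C_j = (1/(j+1)) C(2j, j) (Catalan numbers) and ∫ x^{2j+1} ρ_sc = 0 (odd monomials vanish by symmetry):
  i = 1 (odd): ∫ x^1 ρ_sc = 0 (vanishes)
  i = 2 (even): a_2 · C_{1} = -3 · 1 = -3
  i = 3 (odd): ∫ x^3 ρ_sc = 0 (vanishes)
  i = 4 (even): a_4 · C_{2} = 5 · 2 = 10
  i = 5 (odd): ∫ x^5 ρ_sc = 0 (vanishes)
  i = 6 (even): a_6 · C_{3} = 1 · 5 = 5

Summing the contributions: ∫_{−2}^{2} p(x) ρ_sc(x) dx = (-3) + 10 + 5 = 12.


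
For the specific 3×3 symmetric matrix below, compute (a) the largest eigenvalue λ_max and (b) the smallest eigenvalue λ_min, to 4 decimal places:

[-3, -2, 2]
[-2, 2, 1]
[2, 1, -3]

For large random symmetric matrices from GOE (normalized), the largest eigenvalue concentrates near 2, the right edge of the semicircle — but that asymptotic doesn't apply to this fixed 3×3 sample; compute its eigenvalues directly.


Since M is real symmetric, all three eigenvalues are real; they are the roots of det(λI − M) = λ³ − (tr M) λ² + s λ − det M, where s is the sum of the principal 2×2 minors.
tr M = -3 + 2 + (-3) = -4.
s = ((-3)·2 − (-2)²) + ((-3)·(-3) − 2²) + (2·(-3) − 1²) = -10 + 5 + (-7) = -12.
det M (expand along row 1) = (-3)·(-7) − (-2)·4 + 2·(-6) = 17.
Characteristic polynomial: λ³ + 4λ² − 12λ − 17 = 0.
Substitute λ = y + (tr M)/3 = y − 1.333333 to remove the quadratic term: y³ + p·y + q = 0 with p = s − (tr M)²/3 = -17.333333 and q = −2(tr M)³/27 + (tr M)·s/3 − det M = 3.740741.
Three real roots ⇒ use the trigonometric (Viète) form: r = 2√(−p/3) = 4.807402, φ = arccos(3q/(p·r)) = arccos(-0.134675) = 1.705882 rad.
y_k = r·cos(φ/3 − 2πk/3) for k = 0, 1, 2 gives y = 4.050914, 0.216397, -4.267310.
λ_k = y_k − 1.333333 gives λ = 2.7176, -1.1169, -5.6006 (check: the sum is -4.0000 = tr M).

Hence λ_max = 2.7176 and λ_min = -5.6006.


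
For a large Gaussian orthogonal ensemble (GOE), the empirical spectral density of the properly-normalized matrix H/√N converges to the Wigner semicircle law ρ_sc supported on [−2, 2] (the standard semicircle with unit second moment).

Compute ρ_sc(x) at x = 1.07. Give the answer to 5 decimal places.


ρ_sc(x) = (1/(2π)) √(4 − x²). With x = 1.07:
  4 − x² = 4 − (1.07)² = 4 − 1.144900 = 2.855100.
  √(4 − x²) = 1.689704.
  1/(2π) = 0.159155.
  ρ_sc(1.07) = 0.159155 · 1.689704 = 0.268925.

Rounded to 5 decimal places: ρ_sc(1.07) ≈ 0.26892.


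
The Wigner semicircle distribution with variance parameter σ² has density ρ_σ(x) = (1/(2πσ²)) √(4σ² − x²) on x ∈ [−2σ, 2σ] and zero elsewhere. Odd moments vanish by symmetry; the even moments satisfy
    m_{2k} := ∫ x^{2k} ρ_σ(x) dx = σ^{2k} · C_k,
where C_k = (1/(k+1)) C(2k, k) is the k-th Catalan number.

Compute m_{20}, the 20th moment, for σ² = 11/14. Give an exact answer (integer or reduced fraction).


By the scaled semicircle moment identity, m_{2k} = σ^{2k} · C_k with k = 10.
C_10 = (1/(k+1)) · C(2k, k) = (1/11) · C(20, 10) = (1/11) · 184756 = 16796.
σ^{2k} = (σ²)^k = (11/14)^10 = 25937424601/289254654976.

Therefore m_{20} = σ^{20} · C_10 = (25937424601/289254654976) · 16796 = 108911245899599/72313663744.


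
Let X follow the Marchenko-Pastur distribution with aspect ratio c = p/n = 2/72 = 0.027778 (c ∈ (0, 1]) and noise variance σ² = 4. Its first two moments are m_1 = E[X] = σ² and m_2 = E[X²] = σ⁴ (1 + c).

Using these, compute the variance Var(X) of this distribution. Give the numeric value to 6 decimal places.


m_1 = E[X] = σ² = 4, so m_1² = 16.
m_2 = E[X²] = σ⁴ (1 + c) = 16 · (1 + 0.027778) = 16 · 1.027778 = 16.444444.
(Note m_2 − m_1² simplifies to c · σ⁴ = 0.027778 · 16.)

Var(X) = m_2 − m_1² = 16.444444 − 16 = 0.444444.


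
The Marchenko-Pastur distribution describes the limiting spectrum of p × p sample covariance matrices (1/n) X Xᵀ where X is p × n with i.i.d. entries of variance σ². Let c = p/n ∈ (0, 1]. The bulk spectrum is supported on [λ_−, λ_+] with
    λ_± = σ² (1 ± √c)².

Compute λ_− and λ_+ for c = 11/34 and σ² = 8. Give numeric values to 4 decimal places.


c = 11/34 = 0.323529; √c = 0.568796.
λ_− = σ² (1 − √c)² = 8 · (1 − 0.568796)² = 8 · (0.431204)² = 1.487492.
λ_+ = σ² (1 + √c)² = 8 · (1 + 0.568796)² = 8 · (1.568796)² = 19.688979.

Rounded to 4 decimal places: λ_− ≈ 1.4875, λ_+ ≈ 19.6890.


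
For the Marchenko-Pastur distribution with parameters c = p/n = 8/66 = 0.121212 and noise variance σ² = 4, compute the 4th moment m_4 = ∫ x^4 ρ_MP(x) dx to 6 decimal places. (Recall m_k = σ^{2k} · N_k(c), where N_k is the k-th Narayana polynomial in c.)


E[X⁴] = σ⁸ (1 + 6c + 6c² + c³) (fourth MP moment). With σ² = 4 (so σ⁸ = 256) and c = 8/66 = 0.121212: E[X⁴] = 256 · (1 + 6·0.121212 + 6·(0.121212)² + (0.121212)³) = 256 · 1.817208.

So E[X^4] = 465.205220.


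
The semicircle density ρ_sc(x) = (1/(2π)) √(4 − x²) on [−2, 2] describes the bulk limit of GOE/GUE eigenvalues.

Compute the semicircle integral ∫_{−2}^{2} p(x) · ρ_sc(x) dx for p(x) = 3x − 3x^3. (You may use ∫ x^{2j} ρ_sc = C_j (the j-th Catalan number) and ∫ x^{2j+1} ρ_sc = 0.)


Write p(x) = Σ a_i x^i, split into monomials and integrate each against ρ_sc separately.
Using ∫ x^{2j} ρ_sc = C_j = (1/(j+1)) C(2j, j) (Catalan numbers) and ∫ x^{2j+1} ρ_sc = 0 (odd monomials vanish by symmetry):
  i = 1 (odd): ∫ x^1 ρ_sc = 0 (vanishes)
  i = 3 (odd): ∫ x^3 ρ_sc = 0 (vanishes)

Summing the contributions: ∫_{−2}^{2} p(x) ρ_sc(x) dx = 0.


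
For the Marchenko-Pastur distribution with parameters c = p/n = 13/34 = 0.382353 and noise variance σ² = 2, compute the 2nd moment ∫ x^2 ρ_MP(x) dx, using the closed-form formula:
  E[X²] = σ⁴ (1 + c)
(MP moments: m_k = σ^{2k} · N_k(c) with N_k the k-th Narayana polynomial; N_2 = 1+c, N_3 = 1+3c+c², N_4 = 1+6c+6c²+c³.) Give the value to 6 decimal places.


E[X²] = σ⁴ (1 + c) (second MP moment). With σ² = 2 (so σ⁴ = 4) and c = 13/34 = 0.382353: E[X²] = 4 · (1 + 0.382353) = 4 · 1.382353.

So E[X^2] = 5.529412.


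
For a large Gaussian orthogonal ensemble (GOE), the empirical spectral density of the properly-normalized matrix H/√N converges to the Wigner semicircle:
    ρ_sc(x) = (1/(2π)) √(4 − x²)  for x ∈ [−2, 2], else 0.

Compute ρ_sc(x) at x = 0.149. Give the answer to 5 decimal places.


ρ_sc(x) = (1/(2π)) √(4 − x²). With x = 0.149:
  4 − x² = 4 − (0.149)² = 4 − 0.022201 = 3.977799.
  √(4 − x²) = 1.994442.
  1/(2π) = 0.159155.
  ρ_sc(0.149) = 0.159155 · 1.994442 = 0.317425.

Rounded to 5 decimal places: ρ_sc(0.149) ≈ 0.31743.


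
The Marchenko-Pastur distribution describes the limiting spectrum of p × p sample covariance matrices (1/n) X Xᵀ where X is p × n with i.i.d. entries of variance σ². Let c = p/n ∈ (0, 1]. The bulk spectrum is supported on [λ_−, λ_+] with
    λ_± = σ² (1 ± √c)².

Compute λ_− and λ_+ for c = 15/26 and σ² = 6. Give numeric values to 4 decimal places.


c = 15/26 = 0.576923; √c = 0.759555.
λ_− = σ² (1 − √c)² = 6 · (1 − 0.759555)² = 6 · (0.240445)² = 0.346884.
λ_+ = σ² (1 + √c)² = 6 · (1 + 0.759555)² = 6 · (1.759555)² = 18.576193.

Rounded to 4 decimal places: λ_− ≈ 0.3469, λ_+ ≈ 18.5762.


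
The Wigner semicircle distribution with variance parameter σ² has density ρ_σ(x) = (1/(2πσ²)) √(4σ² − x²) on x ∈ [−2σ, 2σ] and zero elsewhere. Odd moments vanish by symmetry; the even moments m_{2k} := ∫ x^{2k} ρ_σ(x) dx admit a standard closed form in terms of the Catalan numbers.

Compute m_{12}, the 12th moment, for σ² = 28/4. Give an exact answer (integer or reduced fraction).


By the scaled semicircle moment identity, m_{2k} = σ^{2k} · C_k with k = 6.
C_6 = (1/(k+1)) · C(2k, k) = (1/7) · C(12, 6) = (1/7) · 924 = 132.
σ^{2k} = (σ²)^k = (28/4)^6 = 117649.

Therefore m_{12} = σ^{12} · C_6 = 117649 · 132 = 15529668.


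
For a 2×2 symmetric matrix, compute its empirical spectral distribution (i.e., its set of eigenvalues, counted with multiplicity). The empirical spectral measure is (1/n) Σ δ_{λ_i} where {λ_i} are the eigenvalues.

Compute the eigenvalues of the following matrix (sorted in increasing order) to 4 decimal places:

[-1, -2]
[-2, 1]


Since M is real symmetric, both eigenvalues are real; they are the roots of det(λI − M) = λ² − (tr M) λ + det M.
tr M = -1 + 1 = 0.
det M = (-1)·1 − (-2)² = -1 − 4 = -5.
Characteristic polynomial: λ² − 5 = 0.
Discriminant Δ = (tr M)² − 4·det M = 0 − (-20) = 20; √Δ = 4.472136.
λ = (tr M ± √Δ)/2 = (0 ± 4.472136)/2, giving (tr M − √Δ)/2 = -2.2361 and (tr M + √Δ)/2 = 2.2361.

Eigenvalues sorted in increasing order: [-2.2361, 2.2361].


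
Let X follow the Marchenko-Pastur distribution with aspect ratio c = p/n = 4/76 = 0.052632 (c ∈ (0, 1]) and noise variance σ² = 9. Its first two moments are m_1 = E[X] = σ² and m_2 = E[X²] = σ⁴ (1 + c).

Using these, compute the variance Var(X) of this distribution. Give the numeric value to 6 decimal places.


m_1 = E[X] = σ² = 9, so m_1² = 81.
m_2 = E[X²] = σ⁴ (1 + c) = 81 · (1 + 0.052632) = 81 · 1.052632 = 85.263158.
(Note m_2 − m_1² simplifies to c · σ⁴ = 0.052632 · 81.)

Var(X) = m_2 − m_1² = 85.263158 − 81 = 4.263158.


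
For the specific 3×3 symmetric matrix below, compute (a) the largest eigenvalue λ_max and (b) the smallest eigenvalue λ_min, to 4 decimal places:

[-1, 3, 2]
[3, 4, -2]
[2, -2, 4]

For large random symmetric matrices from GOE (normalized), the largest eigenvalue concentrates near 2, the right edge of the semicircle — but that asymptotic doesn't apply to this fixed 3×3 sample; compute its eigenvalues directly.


Since M is real symmetric, all three eigenvalues are real; they are the roots of det(λI − M) = λ³ − (tr M) λ² + s λ − det M, where s is the sum of the principal 2×2 minors.
tr M = -1 + 4 + 4 = 7.
s = ((-1)·4 − 3²) + ((-1)·4 − 2²) + (4·4 − (-2)²) = -13 + (-8) + 12 = -9.
det M (expand along row 1) = (-1)·12 − 3·16 + 2·(-14) = -88.
Characteristic polynomial: λ³ − 7λ² − 9λ + 88 = 0.
Substitute λ = y + (tr M)/3 = y + 2.333333 to remove the quadratic term: y³ + p·y + q = 0 with p = s − (tr M)²/3 = -25.333333 and q = −2(tr M)³/27 + (tr M)·s/3 − det M = 41.592593.
Three real roots ⇒ use the trigonometric (Viète) form: r = 2√(−p/3) = 5.811865, φ = arccos(3q/(p·r)) = arccos(-0.847480) = 2.582016 rad.
y_k = r·cos(φ/3 − 2πk/3) for k = 0, 1, 2 gives y = 3.788918, 1.922137, -5.711055.
λ_k = y_k + 2.333333 gives λ = 6.1223, 4.2555, -3.3777 (check: the sum is 7.0000 = tr M).

Hence λ_max = 6.1223 and λ_min = -3.3777.


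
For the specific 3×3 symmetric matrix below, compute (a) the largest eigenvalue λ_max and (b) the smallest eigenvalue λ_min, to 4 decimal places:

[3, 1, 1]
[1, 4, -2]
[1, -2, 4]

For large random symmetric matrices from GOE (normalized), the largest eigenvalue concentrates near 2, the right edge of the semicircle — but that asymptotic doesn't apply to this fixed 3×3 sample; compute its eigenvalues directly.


Since M is real symmetric, all three eigenvalues are real; they are the roots of det(λI − M) = λ³ − (tr M) λ² + s λ − det M, where s is the sum of the principal 2×2 minors.
tr M = 3 + 4 + 4 = 11.
s = (3·4 − 1²) + (3·4 − 1²) + (4·4 − (-2)²) = 11 + 11 + 12 = 34.
det M (expand along row 1) = 3·12 − 1·6 + 1·(-6) = 24.
Characteristic polynomial: λ³ − 11λ² + 34λ − 24 = 0.
Substitute λ = y + (tr M)/3 = y + 3.666667 to remove the quadratic term: y³ + p·y + q = 0 with p = s − (tr M)²/3 = -6.333333 and q = −2(tr M)³/27 + (tr M)·s/3 − det M = 2.074074.
Three real roots ⇒ use the trigonometric (Viète) form: r = 2√(−p/3) = 2.905933, φ = arccos(3q/(p·r)) = arccos(-0.338086) = 1.915679 rad.
y_k = r·cos(φ/3 − 2πk/3) for k = 0, 1, 2 gives y = 2.333333, 0.333333, -2.666667.
λ_k = y_k + 3.666667 gives λ = 6.0000, 4.0000, 1.0000 (check: the sum is 11.0000 = tr M).

Hence λ_max = 6.0000 and λ_min = 1.0000.


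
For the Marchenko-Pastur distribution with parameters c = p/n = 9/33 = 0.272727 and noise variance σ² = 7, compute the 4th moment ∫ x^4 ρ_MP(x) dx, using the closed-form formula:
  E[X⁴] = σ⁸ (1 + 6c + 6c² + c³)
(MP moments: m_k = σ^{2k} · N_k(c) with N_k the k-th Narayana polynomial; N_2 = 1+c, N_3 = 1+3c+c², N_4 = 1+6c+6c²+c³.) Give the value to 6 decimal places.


E[X⁴] = σ⁸ (1 + 6c + 6c² + c³) (fourth MP moment). With σ² = 7 (so σ⁸ = 2401) and c = 9/33 = 0.272727: E[X⁴] = 2401 · (1 + 6·0.272727 + 6·(0.272727)² + (0.272727)³) = 2401 · 3.102930.

So E[X^4] = 7450.135237.


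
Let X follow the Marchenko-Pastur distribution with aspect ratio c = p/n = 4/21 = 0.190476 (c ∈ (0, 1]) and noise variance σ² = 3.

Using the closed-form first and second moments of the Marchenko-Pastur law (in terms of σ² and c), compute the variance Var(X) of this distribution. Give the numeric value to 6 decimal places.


Recall the MP moments m_1 = E[X] = σ² and m_2 = E[X²] = σ⁴ (1 + c).
m_1 = E[X] = σ² = 3, so m_1² = 9.
m_2 = E[X²] = σ⁴ (1 + c) = 9 · (1 + 0.190476) = 9 · 1.190476 = 10.714286.
(Note m_2 − m_1² simplifies to c · σ⁴ = 0.190476 · 9.)

Var(X) = m_2 − m_1² = 10.714286 − 9 = 1.714286.


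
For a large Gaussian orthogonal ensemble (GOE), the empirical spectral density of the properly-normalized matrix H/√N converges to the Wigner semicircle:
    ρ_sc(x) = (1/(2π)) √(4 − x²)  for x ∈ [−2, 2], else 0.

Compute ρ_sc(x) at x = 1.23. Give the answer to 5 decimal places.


ρ_sc(x) = (1/(2π)) √(4 − x²). With x = 1.23:
  4 − x² = 4 − (1.23)² = 4 − 1.512900 = 2.487100.
  √(4 − x²) = 1.577054.
  1/(2π) = 0.159155.
  ρ_sc(1.23) = 0.159155 · 1.577054 = 0.250996.

Rounded to 5 decimal places: ρ_sc(1.23) ≈ 0.25100.
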